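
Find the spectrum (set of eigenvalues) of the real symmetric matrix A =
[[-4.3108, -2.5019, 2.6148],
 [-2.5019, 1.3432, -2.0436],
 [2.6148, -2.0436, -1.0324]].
sigma(A) ≈ {-6, -2, 4}

A is real symmetric, so its spectrum consists of real eigenvalues. Expanding the characteristic polynomial of the displayed matrix gives
  det(λ I - A) = p(λ) = λ^3 + (4)λ^2 + (-20)λ + (-47.998).
Solving p(λ) = 0 yields eigenvalues ≈ -6, -2, 4. (A is shown rounded to 4 decimals, so these recover the underlying integer eigenvalues to within that precision.)
Verification: the trace of A = -4 equals the sum of eigenvalues -4, and det(A) ≈ 47.9980 matches the eigenvalue product 48.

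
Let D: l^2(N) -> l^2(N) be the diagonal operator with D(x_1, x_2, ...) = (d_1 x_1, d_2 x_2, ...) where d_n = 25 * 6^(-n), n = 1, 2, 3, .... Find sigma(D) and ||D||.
sigma(D) = {25 * 6^(-n) : n ≥ 1} ∪ {0}; ||D|| = 25/6

A bounded diagonal operator on l^2 with diagonal entries d_n has spectrum equal to the closure of {d_n : n ≥ 1}: every d_n is an eigenvalue (with eigenvector e_n), so {d_n} ⊂ sigma(D); the spectrum is closed, so its closure is too; and for lambda not in the closure, (D - lambda I) has bounded inverse (the diagonal entries 1/(d_n - lambda) are bounded). For our sequence d_n = 25 * 6^(-n), n = 1, 2, 3, ...:
  - {d_n} = {25 * 6^(-n) : n ≥ 1}; the only limit point is 0
  - closure = {25 * 6^(-n) : n ≥ 1} ∪ {0}
For the norm: a diagonal operator has ||D|| = sup_n |d_n|. Here d_n = 25 * 6^(-n) is positive and decreasing, so sup_n |d_n| = d_1 = 25/6. So ||D|| = 25/6.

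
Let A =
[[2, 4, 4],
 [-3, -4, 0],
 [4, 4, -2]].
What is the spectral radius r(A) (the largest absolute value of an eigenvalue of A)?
r(A) = (6 + sqrt(20))/2 ≈ 5.2361

The eigenvalues of A are the roots of its characteristic polynomial. With M = A (coefficients from the trace, the sum of principal 2x2 minors, and det A):
  p(λ) = det(λ I - M) = λ^3 + 4λ^2 - 8λ - 8.
By the rational root theorem any rational root is an integer divisor of 8. Testing λ = 2: p(2) = 8 + 16 - 16 - 8 = 0, so λ = 2 is a root. Dividing out (λ - 2) leaves p(λ) = (λ - 2)(λ^2 + 6λ + 4). For λ^2 + 6λ + 4 the discriminant is 20. It is nonnegative but not a perfect square, so the roots are real and irrational: λ = (-6 ± sqrt(20))/2 ≈ -0.7639, -5.2361.
Thus the eigenvalues (to 4 decimals) are -0.7639 (modulus 0.7639); -5.2361 (modulus 5.2361); 2 (modulus 2). The spectral radius is the largest modulus: r(A) = (6 + sqrt(20))/2 ≈ 5.2361. (Cross-check: r(A) ≤ ||A||_2 ≈ 8.7435; equality holds whenever A is normal, though it can also hold for some non-normal A.)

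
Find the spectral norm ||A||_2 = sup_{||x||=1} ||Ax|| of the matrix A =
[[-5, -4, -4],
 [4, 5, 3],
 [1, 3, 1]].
||A||_2 ≈ 10.7017 (= sqrt(largest eigenvalue of A^T A))

||A||_2 = sigma_max(A) = sqrt(lambda_max(A^T A)). Form the symmetric matrix M = A^T A =
[[42, 43, 33],
 [43, 50, 34],
 [33, 34, 26]].
Its characteristic polynomial (trace, sum of principal 2x2 minors, determinant of M give the coefficients) is
  p(λ) = det(λ I - M) = λ^3 - 118λ^2 + 398λ - 16.
No integer candidate from the rational root theorem (±divisors of 16) is a root, so the roots are irrational. The cubic discriminant is Δ = 1861802800 > 0, so there are three distinct real roots. p(0) = -16 and p(1) = 265 have opposite signs, so a root lies in (0, 1); Newton's method refines it to λ ≈ 0.0407. p(3) = 143 and p(4) = -248 have opposite signs, so a root lies in (3, 4); Newton's method refines it to λ ≈ 3.4333. p(114) = -6628 and p(115) = 6079 have opposite signs, so a root lies in (114, 115); Newton's method refines it to λ ≈ 114.526. Check (Vieta): the three roots sum to 118, matching tr M = 118.
So the eigenvalues of A^T A are ≈ 0.0407, 3.4333, 114.526 (all ≥ 0, as they must be for A^T A). The largest is λ_max ≈ 114.526, hence ||A||_2 = sqrt(λ_max) ≈ 10.7017.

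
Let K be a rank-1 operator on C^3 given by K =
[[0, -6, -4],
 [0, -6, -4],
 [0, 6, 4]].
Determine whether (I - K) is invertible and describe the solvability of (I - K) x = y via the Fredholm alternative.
(I - K) is invertible (det(I - K) = 3 ≠ 0), so for every y in C^3 the equation (I - K) x = y has a unique solution.

K has rank 1, so it is an outer product K = u v^T: every row of K is a multiple of one row vector. Reading off the entries, u = (2, 2, -2) and v = (0, -3, -2) (row i of K equals u_i·v^T). A rank-one matrix u v^T satisfies K u = u (v·u) and kills the (2)-dimensional subspace v^⊥, so its characteristic polynomial is lambda^2 (lambda - v·u) with v·u = tr K = -2. Hence the eigenvalues of I - K are 1 (multiplicity 2) and 1 - (-2) = 3, so det(I - K) = 3. (Direct check: I - K =
[[1, 6, 4],
 [0, 7, 4],
 [0, -6, -3]]
has determinant 3.) The finite-dimensional Fredholm alternative says: either (I - K) is invertible, or ker(I - K) ≠ {0} and then range(I - K) = ker((I - K)^*)^⊥, with dim ker(I - K) = dim ker((I - K)^*). Since det(I - K) ≠ 0, 1 is not an eigenvalue of K and ker(I - K) = {0}, so we are in the first case: for every y there is a unique x = (I - K)^(-1) y. Explicitly, by the Sherman–Morrison formula, (I - u v^T)^(-1) = I + u v^T/(1 - v·u), i.e. (I - K)^(-1) = I + K/(3).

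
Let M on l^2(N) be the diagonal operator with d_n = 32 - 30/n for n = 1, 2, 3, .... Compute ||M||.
||M|| = 32

For a diagonal operator on l^2 with entries d_n, ||M|| = sup_n |d_n|. Here d_1 = 2, d_2 = 17, ..., and d_n = 32 - 30/n increases monotonically toward 32. All terms lie in [2, 32), so |d_n| = d_n and the supremum is the limit 32, which is not attained by any individual d_n. Hence ||M|| = 32.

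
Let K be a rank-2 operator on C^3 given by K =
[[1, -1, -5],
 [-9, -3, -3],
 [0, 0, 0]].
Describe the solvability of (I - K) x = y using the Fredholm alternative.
(I - K) is invertible (det(I - K) = -9 ≠ 0), so for every y in C^3 the equation (I - K) x = y has a unique solution.

K has rank 2 and factors as K = U V^T = u1 v1^T + u2 v2^T with u1 = (-1, -3, 0), v1 = (2, 1, 2), u2 = (3, -3, 0), v2 = (1, 0, -1) (multiplying out reproduces the displayed K). The nonzero eigenvalues of U V^T coincide with those of the 2 x 2 matrix G = V^T U = [[v1·u1, v1·u2], [v2·u1, v2·u2]] = [[-5, 3], [-1, 3]], and by the Sylvester determinant identity det(I_3 - U V^T) = det(I_2 - V^T U) = det([[6, -3], [1, -2]]) = (6)(-2) - (-3)(1) = -9. (Direct check: I - K =
[[0, 1, 5],
 [9, 4, 3],
 [0, 0, 1]]
has determinant -9.) The finite-dimensional Fredholm alternative says: either (I - K) is invertible, or ker(I - K) ≠ {0} and then range(I - K) = ker((I - K)^*)^⊥, with dim ker(I - K) = dim ker((I - K)^*). Since det(I - K) ≠ 0, 1 is not an eigenvalue of K and ker(I - K) = {0}, so we are in the first case: for every y there is a unique x = (I - K)^(-1) y. (Explicitly, by the Woodbury identity, (I - U V^T)^(-1) = I + U (I_2 - G)^(-1) V^T.)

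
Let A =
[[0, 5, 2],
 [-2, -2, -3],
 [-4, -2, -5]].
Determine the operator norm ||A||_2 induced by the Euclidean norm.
||A||_2 ≈ 8.6817 (= sqrt(largest eigenvalue of A^T A))

||A||_2 = sigma_max(A) = sqrt(lambda_max(A^T A)). Form the symmetric matrix M = A^T A =
[[20, 12, 26],
 [12, 33, 26],
 [26, 26, 38]].
Its characteristic polynomial (trace, sum of principal 2x2 minors, determinant of M give the coefficients) is
  p(λ) = det(λ I - M) = λ^3 - 91λ^2 + 1178λ - 4.
No integer candidate from the rational root theorem (±divisors of 4) is a root, so the roots are irrational. The cubic discriminant is Δ = 4948304884 > 0, so there are three distinct real roots. p(0) = -4 and p(1) = 1084 have opposite signs, so a root lies in (0, 1); Newton's method refines it to λ ≈ 0.0034. p(15) = 566 and p(16) = -356 have opposite signs, so a root lies in (15, 16); Newton's method refines it to λ ≈ 15.6252. p(75) = -1654 and p(76) = 2884 have opposite signs, so a root lies in (75, 76); Newton's method refines it to λ ≈ 75.3714. Check (Vieta): the three roots sum to 91, matching tr M = 91.
So the eigenvalues of A^T A are ≈ 0.0034, 15.6252, 75.3714 (all ≥ 0, as they must be for A^T A). The largest is λ_max ≈ 75.3714, hence ||A||_2 = sqrt(λ_max) ≈ 8.6817.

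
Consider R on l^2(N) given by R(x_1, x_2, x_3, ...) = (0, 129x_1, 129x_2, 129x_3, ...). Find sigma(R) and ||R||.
sigma(R) = closed disk {z in C : |z| ≤ 129}; ||R|| = 129

Note R = 129·U where U is the unit right shift (U x)_k = x_{k-1} (with x_0 := 0); so ||R|| = 129||U|| and sigma(R) = 129·sigma(U). ||R x||^2 = sum_{k≥1} |129x_k|^2 = 16641||x||^2, so ||R|| = 129 and sigma(R) ⊂ {|z| ≤ 129}. For any |lambda| < 129, the equation (R - lambda I) x = 0 forces x_1 = 0, then 129x_k = lambda x_{k+1} ⇒ x = 0, so R has no eigenvalues. But (R - lambda I) is not surjective for |lambda| < 129: solving (R - lambda I) x = e_1 would require x_n proportional to (lambda/129)^(-n), which is not in l^2. So every |lambda| < 129 lies in the residual spectrum. The boundary |lambda| = 129 is in the approximate point spectrum (the spectrum is closed). Hence sigma(R) is the closed disk of radius 129.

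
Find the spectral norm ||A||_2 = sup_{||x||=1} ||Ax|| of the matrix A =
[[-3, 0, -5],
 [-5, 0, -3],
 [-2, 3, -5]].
||A||_2 ≈ 9.6305 (= sqrt(largest eigenvalue of A^T A))

||A||_2 = sigma_max(A) = sqrt(lambda_max(A^T A)). Form the symmetric matrix M = A^T A =
[[38, -6, 40],
 [-6, 9, -15],
 [40, -15, 59]].
Its characteristic polynomial (trace, sum of principal 2x2 minors, determinant of M give the coefficients) is
  p(λ) = det(λ I - M) = λ^3 - 106λ^2 + 1254λ - 2304.
No integer candidate from the rational root theorem (±divisors of 2304) is a root, so the roots are irrational. The cubic discriminant is Δ = 4173942960 > 0, so there are three distinct real roots. p(2) = -212 and p(3) = 531 have opposite signs, so a root lies in (2, 3); Newton's method refines it to λ ≈ 2.2598. p(10) = 636 and p(11) = -5 have opposite signs, so a root lies in (10, 11); Newton's method refines it to λ ≈ 10.993. p(92) = -5432 and p(93) = 1881 have opposite signs, so a root lies in (92, 93); Newton's method refines it to λ ≈ 92.7472. Check (Vieta): the three roots sum to 106, matching tr M = 106.
So the eigenvalues of A^T A are ≈ 2.2598, 10.993, 92.7472 (all ≥ 0, as they must be for A^T A). The largest is λ_max ≈ 92.7472, hence ||A||_2 = sqrt(λ_max) ≈ 9.6305.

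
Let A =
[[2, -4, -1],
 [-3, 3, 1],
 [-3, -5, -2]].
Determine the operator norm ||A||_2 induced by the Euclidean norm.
||A||_2 ≈ 7.475 (= sqrt(largest eigenvalue of A^T A))

||A||_2 = sigma_max(A) = sqrt(lambda_max(A^T A)). Form the symmetric matrix M = A^T A =
[[22, -2, 1],
 [-2, 50, 17],
 [1, 17, 6]].
Its characteristic polynomial (trace, sum of principal 2x2 minors, determinant of M give the coefficients) is
  p(λ) = det(λ I - M) = λ^3 - 78λ^2 + 1238λ - 100.
No integer candidate from the rational root theorem (±divisors of 100) is a root, so the roots are irrational. The cubic discriminant is Δ = 1718677408 > 0, so there are three distinct real roots. p(0) = -100 and p(1) = 1061 have opposite signs, so a root lies in (0, 1); Newton's method refines it to λ ≈ 0.0812. p(22) = 32 and p(23) = -721 have opposite signs, so a root lies in (22, 23); Newton's method refines it to λ ≈ 22.0431. p(55) = -1585 and p(56) = 236 have opposite signs, so a root lies in (55, 56); Newton's method refines it to λ ≈ 55.8757. Check (Vieta): the three roots sum to 78, matching tr M = 78.
So the eigenvalues of A^T A are ≈ 0.0812, 22.0431, 55.8757 (all ≥ 0, as they must be for A^T A). The largest is λ_max ≈ 55.8757, hence ||A||_2 = sqrt(λ_max) ≈ 7.475.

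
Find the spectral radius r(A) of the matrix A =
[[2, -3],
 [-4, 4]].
r(A) = (6 + sqrt(52))/2 ≈ 6.6056

The eigenvalues of A are the roots of its characteristic polynomial. With M = A (coefficients from the trace and determinant):
  p(λ) = det(λ I - M) = λ^2 - 6λ - 4.
For λ^2 - 6λ - 4 the discriminant is 52. It is nonnegative but not a perfect square, so the roots are real and irrational: λ = (6 ± sqrt(52))/2 ≈ 6.6056, -0.6056.
Thus the eigenvalues (to 4 decimals) are 6.6056 (modulus 6.6056); -0.6056 (modulus 0.6056). The spectral radius is the largest modulus: r(A) = (6 + sqrt(52))/2 ≈ 6.6056. (Cross-check: r(A) ≤ ||A||_2 ≈ 6.6814; equality holds whenever A is normal, though it can also hold for some non-normal A.)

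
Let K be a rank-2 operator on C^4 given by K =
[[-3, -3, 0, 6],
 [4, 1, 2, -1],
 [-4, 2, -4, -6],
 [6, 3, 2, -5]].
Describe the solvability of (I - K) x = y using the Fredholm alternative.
(I - K) is invertible (det(I - K) = 34 ≠ 0), so for every y in C^4 the equation (I - K) x = y has a unique solution.

K has rank 2 and factors as K = U V^T = u1 v1^T + u2 v2^T with u1 = (3, -1, -2, -3), v1 = (-1, -1, 0, 2), u2 = (0, -1, 2, -1), v2 = (-3, 0, -2, -1) (multiplying out reproduces the displayed K). The nonzero eigenvalues of U V^T coincide with those of the 2 x 2 matrix G = V^T U = [[v1·u1, v1·u2], [v2·u1, v2·u2]] = [[-8, -1], [-2, -3]], and by the Sylvester determinant identity det(I_4 - U V^T) = det(I_2 - V^T U) = det([[9, 1], [2, 4]]) = (9)(4) - (1)(2) = 34. (Direct check: I - K =
[[4, 3, 0, -6],
 [-4, 0, -2, 1],
 [4, -2, 5, 6],
 [-6, -3, -2, 6]]
has determinant 34.) The finite-dimensional Fredholm alternative says: either (I - K) is invertible, or ker(I - K) ≠ {0} and then range(I - K) = ker((I - K)^*)^⊥, with dim ker(I - K) = dim ker((I - K)^*). Since det(I - K) ≠ 0, 1 is not an eigenvalue of K and ker(I - K) = {0}, so we are in the first case: for every y there is a unique x = (I - K)^(-1) y. (Explicitly, by the Woodbury identity, (I - U V^T)^(-1) = I + U (I_2 - G)^(-1) V^T.)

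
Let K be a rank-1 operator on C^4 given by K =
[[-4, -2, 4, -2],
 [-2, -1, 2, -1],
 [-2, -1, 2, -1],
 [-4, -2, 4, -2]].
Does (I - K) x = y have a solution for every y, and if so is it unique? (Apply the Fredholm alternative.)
(I - K) is invertible (det(I - K) = 6 ≠ 0), so for every y in C^4 the equation (I - K) x = y has a unique solution.

K has rank 1, so it is an outer product K = u v^T: every row of K is a multiple of one row vector. Reading off the entries, u = (2, 1, 1, 2) and v = (-2, -1, 2, -1) (row i of K equals u_i·v^T). A rank-one matrix u v^T satisfies K u = u (v·u) and kills the (3)-dimensional subspace v^⊥, so its characteristic polynomial is lambda^3 (lambda - v·u) with v·u = tr K = -5. Hence the eigenvalues of I - K are 1 (multiplicity 3) and 1 - (-5) = 6, so det(I - K) = 6. (Direct check: I - K =
[[5, 2, -4, 2],
 [2, 2, -2, 1],
 [2, 1, -1, 1],
 [4, 2, -4, 3]]
has determinant 6.) The finite-dimensional Fredholm alternative says: either (I - K) is invertible, or ker(I - K) ≠ {0} and then range(I - K) = ker((I - K)^*)^⊥, with dim ker(I - K) = dim ker((I - K)^*). Since det(I - K) ≠ 0, 1 is not an eigenvalue of K and ker(I - K) = {0}, so we are in the first case: for every y there is a unique x = (I - K)^(-1) y. Explicitly, by the Sherman–Morrison formula, (I - u v^T)^(-1) = I + u v^T/(1 - v·u), i.e. (I - K)^(-1) = I + K/(6).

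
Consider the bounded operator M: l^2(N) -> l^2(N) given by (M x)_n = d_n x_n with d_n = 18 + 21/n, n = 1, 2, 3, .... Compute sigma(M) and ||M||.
sigma(M) = {18 + 21/n : n ≥ 1} ∪ {18}; ||M|| = 39

A bounded diagonal operator on l^2 with diagonal entries d_n has spectrum equal to the closure of {d_n : n ≥ 1}: every d_n is an eigenvalue (with eigenvector e_n), so {d_n} ⊂ sigma(M); the spectrum is closed, so its closure is too; and for lambda not in the closure, (M - lambda I) has bounded inverse (the diagonal entries 1/(d_n - lambda) are bounded). For our sequence d_n = 18 + 21/n, n = 1, 2, 3, ...:
  - {d_n} = {18 + 21/n : n ≥ 1}; the only limit point is 18
  - closure = {18 + 21/n : n ≥ 1} ∪ {18}
For the norm: a diagonal operator has ||M|| = sup_n |d_n|. Here d_n = 18 + 21/n is positive and decreasing, so sup_n |d_n| = d_1 = 18 + 21 = 39. So ||M|| = 39.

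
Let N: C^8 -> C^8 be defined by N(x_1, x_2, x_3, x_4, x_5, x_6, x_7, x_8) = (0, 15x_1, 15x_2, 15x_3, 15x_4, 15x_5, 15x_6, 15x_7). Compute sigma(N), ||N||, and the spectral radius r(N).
sigma(N) = {0}; ||N|| = 15; r(N) = 0. (N is nilpotent with N^8 = 0.)

On C^8, N is a strictly lower-triangular matrix with 15 on the subdiagonal and zeros elsewhere, so its characteristic polynomial is lambda^8 and every eigenvalue is 0: sigma(N) = {0}. For the operator norm, N e_i = 15e_{i+1} for i = 1, ..., 7 and N e_8 = 0, so the singular values of N are 15 (with multiplicity 7) and 0; hence ||N|| = 15. The spectral radius r(N) = max|lambda| = 0. Note ||N|| > r(N) — characteristic of non-normal nilpotent operators. Indeed N^8 = 0.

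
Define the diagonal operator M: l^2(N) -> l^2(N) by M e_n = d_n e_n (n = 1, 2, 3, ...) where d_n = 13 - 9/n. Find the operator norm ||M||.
||M|| = 13

For a diagonal operator on l^2 with entries d_n, ||M|| = sup_n |d_n|. Here d_1 = 4, d_2 = 17/2, ..., and d_n = 13 - 9/n increases monotonically toward 13. All terms lie in [4, 13), so |d_n| = d_n and the supremum is the limit 13, which is not attained by any individual d_n. Hence ||M|| = 13.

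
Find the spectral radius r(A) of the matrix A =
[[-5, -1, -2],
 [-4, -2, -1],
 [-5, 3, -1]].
r(A) ≈ 6.7047

The eigenvalues of A are the roots of its characteristic polynomial. With M = A (coefficients from the trace, the sum of principal 2x2 minors, and det A):
  p(λ) = det(λ I - M) = λ^3 + 8λ^2 + 6λ - 18.
No integer candidate from the rational root theorem (±divisors of 18) is a root, so the roots are irrational. The cubic discriminant is Δ = 14004 > 0, so there are three distinct real roots. p(-7) = -11 and p(-6) = 18 have opposite signs, so a root lies in (-7, -6); Newton's method refines it to λ ≈ -6.7047. p(-3) = 9 and p(-2) = -6 have opposite signs, so a root lies in (-3, -2); Newton's method refines it to λ ≈ -2.4095. p(1) = -3 and p(2) = 34 have opposite signs, so a root lies in (1, 2); Newton's method refines it to λ ≈ 1.1142. Check (Vieta): the three roots sum to -8, matching tr M = -8.
Thus the eigenvalues (to 4 decimals) are -6.7047 (modulus 6.7047); -2.4095 (modulus 2.4095); 1.1142 (modulus 1.1142). The spectral radius is the largest modulus: r(A) ≈ 6.7047. (Cross-check: r(A) ≤ ||A||_2 ≈ 8.4592; equality holds whenever A is normal, though it can also hold for some non-normal A.)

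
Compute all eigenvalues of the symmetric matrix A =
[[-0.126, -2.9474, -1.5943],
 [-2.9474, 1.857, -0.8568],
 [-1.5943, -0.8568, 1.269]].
sigma(A) ≈ {-3, 2, 4}

A is real symmetric, so its spectrum consists of real eigenvalues. Expanding the characteristic polynomial of the displayed matrix gives
  det(λ I - A) = p(λ) = λ^3 + (-3)λ^2 + (-10)λ + (24).
Solving p(λ) = 0 yields eigenvalues ≈ -3, 2, 4. (A is shown rounded to 4 decimals, so these recover the underlying integer eigenvalues to within that precision.)
Verification: the trace of A = 3 equals the sum of eigenvalues 3, and det(A) ≈ -24.0008 matches the eigenvalue product -24.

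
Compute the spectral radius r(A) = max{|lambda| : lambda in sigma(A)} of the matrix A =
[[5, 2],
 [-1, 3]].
r(A) = sqrt(17) ≈ 4.1231

The eigenvalues of A are the roots of its characteristic polynomial. With M = A (coefficients from the trace and determinant):
  p(λ) = det(λ I - M) = λ^2 - 8λ + 17.
For λ^2 - 8λ + 17 the discriminant is -4. It is negative, so the roots are the complex-conjugate pair λ = 4 ± (sqrt(4)/2) i ≈ 4 ± 1i. For a conjugate pair the product of the roots equals the constant term, so |λ|^2 = 17 and |λ| = sqrt(17) ≈ 4.1231.
Thus the eigenvalues (to 4 decimals) are 4 ± 1i (modulus 4.1231). The spectral radius is the largest modulus: r(A) = sqrt(17) ≈ 4.1231. (Cross-check: r(A) ≤ ||A||_2 ≈ 5.39; equality holds whenever A is normal, though it can also hold for some non-normal A.)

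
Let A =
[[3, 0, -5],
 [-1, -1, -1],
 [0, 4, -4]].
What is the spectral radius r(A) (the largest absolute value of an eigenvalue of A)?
r(A) ≈ 3.5328

The eigenvalues of A are the roots of its characteristic polynomial. With M = A (coefficients from the trace, the sum of principal 2x2 minors, and det A):
  p(λ) = det(λ I - M) = λ^3 + 2λ^2 - 7λ - 44.
No integer candidate from the rational root theorem (±divisors of 44) is a root, so the roots are irrational. The cubic discriminant is Δ = -38208 < 0, so there is one real root and a complex-conjugate pair. p(3) = -20 and p(4) = 24 have opposite signs, so a root lies in (3, 4); Newton's method refines it to λ ≈ 3.5255. Dividing out (λ - (3.5255)) leaves approximately λ^2 + 5.5255λ + 12.4804. For λ^2 + 5.5255λ + 12.4804 the discriminant is -19.3901. It is negative, so the remaining roots are the complex-conjugate pair λ ≈ -2.7628 ± 2.2017i. Their product equals the constant term, so |λ|^2 ≈ 12.4804 and |λ| ≈ 3.5328.
Thus the eigenvalues (to 4 decimals) are 3.5255 (modulus 3.5255); -2.7628 ± 2.2017i (modulus 3.5328). The spectral radius is the largest modulus: r(A) ≈ 3.5328. (Cross-check: r(A) ≤ ||A||_2 ≈ 7.2847; equality holds whenever A is normal, though it can also hold for some non-normal A.)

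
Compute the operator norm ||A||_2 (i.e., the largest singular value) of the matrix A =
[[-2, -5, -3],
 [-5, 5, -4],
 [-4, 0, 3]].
||A||_2 ≈ 8.2362 (= sqrt(largest eigenvalue of A^T A))

||A||_2 = sigma_max(A) = sqrt(lambda_max(A^T A)). Form the symmetric matrix M = A^T A =
[[45, -15, 14],
 [-15, 50, -5],
 [14, -5, 34]].
Its characteristic polynomial (trace, sum of principal 2x2 minors, determinant of M give the coefficients) is
  p(λ) = det(λ I - M) = λ^3 - 129λ^2 + 5034λ - 60025.
No integer candidate from the rational root theorem (±divisors of 60025) is a root, so the roots are irrational. The cubic discriminant is Δ = 360717705 > 0, so there are three distinct real roots. p(23) = -317 and p(24) = 311 have opposite signs, so a root lies in (23, 24); Newton's method refines it to λ ≈ 23.4815. p(37) = 285 and p(38) = -137 have opposite signs, so a root lies in (37, 38); Newton's method refines it to λ ≈ 37.6837. p(67) = -1065 and p(68) = 223 have opposite signs, so a root lies in (67, 68); Newton's method refines it to λ ≈ 67.8348. Check (Vieta): the three roots sum to 129, matching tr M = 129.
So the eigenvalues of A^T A are ≈ 23.4815, 37.6837, 67.8348 (all ≥ 0, as they must be for A^T A). The largest is λ_max ≈ 67.8348, hence ||A||_2 = sqrt(λ_max) ≈ 8.2362.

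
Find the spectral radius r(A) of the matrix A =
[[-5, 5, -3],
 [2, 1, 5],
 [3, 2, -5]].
r(A) ≈ 7.2252

The eigenvalues of A are the roots of its characteristic polynomial. With M = A (coefficients from the trace, the sum of principal 2x2 minors, and det A):
  p(λ) = det(λ I - M) = λ^3 + 9λ^2 + 4λ - 197.
No integer candidate from the rational root theorem (±divisors of 197) is a root, so the roots are irrational. The cubic discriminant is Δ = -600007 < 0, so there is one real root and a complex-conjugate pair. p(3) = -77 and p(4) = 27 have opposite signs, so a root lies in (3, 4); Newton's method refines it to λ ≈ 3.7737. Dividing out (λ - (3.7737)) leaves approximately λ^2 + 12.7737λ + 52.2037. For λ^2 + 12.7737λ + 52.2037 the discriminant is -45.6481. It is negative, so the remaining roots are the complex-conjugate pair λ ≈ -6.3868 ± 3.3782i. Their product equals the constant term, so |λ|^2 ≈ 52.2037 and |λ| ≈ 7.2252.
Thus the eigenvalues (to 4 decimals) are 3.7737 (modulus 3.7737); -6.3868 ± 3.3782i (modulus 7.2252). The spectral radius is the largest modulus: r(A) ≈ 7.2252. (Cross-check: r(A) ≤ ||A||_2 ≈ 8.7596; equality holds whenever A is normal, though it can also hold for some non-normal A.)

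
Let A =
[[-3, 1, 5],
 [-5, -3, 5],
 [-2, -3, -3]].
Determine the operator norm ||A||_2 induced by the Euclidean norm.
||A||_2 ≈ 9.2807 (= sqrt(largest eigenvalue of A^T A))

||A||_2 = sigma_max(A) = sqrt(lambda_max(A^T A)). Form the symmetric matrix M = A^T A =
[[38, 18, -34],
 [18, 19, -1],
 [-34, -1, 59]].
Its characteristic polynomial (trace, sum of principal 2x2 minors, determinant of M give the coefficients) is
  p(λ) = det(λ I - M) = λ^3 - 116λ^2 + 2604λ - 2704.
No integer candidate from the rational root theorem (±divisors of 2704) is a root, so the roots are irrational. The cubic discriminant is Δ = 18235674880 > 0, so there are three distinct real roots. p(1) = -215 and p(2) = 2048 have opposite signs, so a root lies in (1, 2); Newton's method refines it to λ ≈ 1.0909. p(28) = 1216 and p(29) = -355 have opposite signs, so a root lies in (28, 29); Newton's method refines it to λ ≈ 28.7774. p(86) = -640 and p(87) = 4343 have opposite signs, so a root lies in (86, 87); Newton's method refines it to λ ≈ 86.1317. Check (Vieta): the three roots sum to 116, matching tr M = 116.
So the eigenvalues of A^T A are ≈ 1.0909, 28.7774, 86.1317 (all ≥ 0, as they must be for A^T A). The largest is λ_max ≈ 86.1317, hence ||A||_2 = sqrt(λ_max) ≈ 9.2807.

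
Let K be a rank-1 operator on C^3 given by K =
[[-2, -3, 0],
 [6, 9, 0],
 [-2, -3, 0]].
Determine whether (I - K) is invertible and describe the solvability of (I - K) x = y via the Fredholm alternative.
(I - K) is invertible (det(I - K) = -6 ≠ 0), so for every y in C^3 the equation (I - K) x = y has a unique solution.

K has rank 1, so it is an outer product K = u v^T: every row of K is a multiple of one row vector. Reading off the entries, u = (1, -3, 1) and v = (-2, -3, 0) (row i of K equals u_i·v^T). A rank-one matrix u v^T satisfies K u = u (v·u) and kills the (2)-dimensional subspace v^⊥, so its characteristic polynomial is lambda^2 (lambda - v·u) with v·u = tr K = 7. Hence the eigenvalues of I - K are 1 (multiplicity 2) and 1 - (7) = -6, so det(I - K) = -6. (Direct check: I - K =
[[3, 3, 0],
 [-6, -8, 0],
 [2, 3, 1]]
has determinant -6.) The finite-dimensional Fredholm alternative says: either (I - K) is invertible, or ker(I - K) ≠ {0} and then range(I - K) = ker((I - K)^*)^⊥, with dim ker(I - K) = dim ker((I - K)^*). Since det(I - K) ≠ 0, 1 is not an eigenvalue of K and ker(I - K) = {0}, so we are in the first case: for every y there is a unique x = (I - K)^(-1) y. Explicitly, by the Sherman–Morrison formula, (I - u v^T)^(-1) = I + u v^T/(1 - v·u), i.e. (I - K)^(-1) = I + K/(-6).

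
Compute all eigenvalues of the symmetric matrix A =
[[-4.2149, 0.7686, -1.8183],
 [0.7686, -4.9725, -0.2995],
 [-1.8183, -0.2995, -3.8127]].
sigma(A) ≈ {-6, -5, -2}

A is real symmetric, so its spectrum consists of real eigenvalues. Expanding the characteristic polynomial of the displayed matrix gives
  det(λ I - A) = p(λ) = λ^3 + (13)λ^2 + (52)λ + (60.0011).
Solving p(λ) = 0 yields eigenvalues ≈ -6, -5, -2. (A is shown rounded to 4 decimals, so these recover the underlying integer eigenvalues to within that precision.)
Verification: the trace of A = -13 equals the sum of eigenvalues -13, and det(A) ≈ -60.0011 matches the eigenvalue product -60.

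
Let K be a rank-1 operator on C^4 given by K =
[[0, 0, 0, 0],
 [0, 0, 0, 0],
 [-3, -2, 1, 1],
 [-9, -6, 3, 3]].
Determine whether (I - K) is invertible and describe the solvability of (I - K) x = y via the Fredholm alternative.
(I - K) is invertible (det(I - K) = -3 ≠ 0), so for every y in C^4 the equation (I - K) x = y has a unique solution.

K has rank 1, so it is an outer product K = u v^T: every row of K is a multiple of one row vector. Reading off the entries, u = (0, 0, -1, -3) and v = (3, 2, -1, -1) (row i of K equals u_i·v^T). A rank-one matrix u v^T satisfies K u = u (v·u) and kills the (3)-dimensional subspace v^⊥, so its characteristic polynomial is lambda^3 (lambda - v·u) with v·u = tr K = 4. Hence the eigenvalues of I - K are 1 (multiplicity 3) and 1 - (4) = -3, so det(I - K) = -3. (Direct check: I - K =
[[1, 0, 0, 0],
 [0, 1, 0, 0],
 [3, 2, 0, -1],
 [9, 6, -3, -2]]
has determinant -3.) The finite-dimensional Fredholm alternative says: either (I - K) is invertible, or ker(I - K) ≠ {0} and then range(I - K) = ker((I - K)^*)^⊥, with dim ker(I - K) = dim ker((I - K)^*). Since det(I - K) ≠ 0, 1 is not an eigenvalue of K and ker(I - K) = {0}, so we are in the first case: for every y there is a unique x = (I - K)^(-1) y. Explicitly, by the Sherman–Morrison formula, (I - u v^T)^(-1) = I + u v^T/(1 - v·u), i.e. (I - K)^(-1) = I + K/(-3).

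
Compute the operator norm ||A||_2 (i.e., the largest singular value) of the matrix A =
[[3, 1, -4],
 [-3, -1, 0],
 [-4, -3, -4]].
||A||_2 ≈ 6.8907 (= sqrt(largest eigenvalue of A^T A))

||A||_2 = sigma_max(A) = sqrt(lambda_max(A^T A)). Form the symmetric matrix M = A^T A =
[[34, 18, 4],
 [18, 11, 8],
 [4, 8, 32]].
Its characteristic polynomial (trace, sum of principal 2x2 minors, determinant of M give the coefficients) is
  p(λ) = det(λ I - M) = λ^3 - 77λ^2 + 1410λ - 400.
No integer candidate from the rational root theorem (±divisors of 400) is a root, so the roots are irrational. The cubic discriminant is Δ = 621492100 > 0, so there are three distinct real roots. p(0) = -400 and p(1) = 934 have opposite signs, so a root lies in (0, 1); Newton's method refines it to λ ≈ 0.2882. p(29) = 122 and p(30) = -400 have opposite signs, so a root lies in (29, 30); Newton's method refines it to λ ≈ 29.2299. p(47) = -400 and p(48) = 464 have opposite signs, so a root lies in (47, 48); Newton's method refines it to λ ≈ 47.4819. Check (Vieta): the three roots sum to 77, matching tr M = 77.
So the eigenvalues of A^T A are ≈ 0.2882, 29.2299, 47.4819 (all ≥ 0, as they must be for A^T A). The largest is λ_max ≈ 47.4819, hence ||A||_2 = sqrt(λ_max) ≈ 6.8907.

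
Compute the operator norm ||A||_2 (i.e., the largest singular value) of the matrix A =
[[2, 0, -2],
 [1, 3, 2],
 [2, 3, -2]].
||A||_2 ≈ 4.9447 (= sqrt(largest eigenvalue of A^T A))

||A||_2 = sigma_max(A) = sqrt(lambda_max(A^T A)). Form the symmetric matrix M = A^T A =
[[9, 9, -6],
 [9, 18, 0],
 [-6, 0, 12]].
Its characteristic polynomial (trace, sum of principal 2x2 minors, determinant of M give the coefficients) is
  p(λ) = det(λ I - M) = λ^3 - 39λ^2 + 369λ - 324.
No integer candidate from the rational root theorem (±divisors of 324) is a root, so the roots are irrational. The cubic discriminant is Δ = 10343781 > 0, so there are three distinct real roots. p(0) = -324 and p(1) = 7 have opposite signs, so a root lies in (0, 1); Newton's method refines it to λ ≈ 0.9763. p(13) = 79 and p(14) = -58 have opposite signs, so a root lies in (13, 14); Newton's method refines it to λ ≈ 13.5738. p(24) = -108 and p(25) = 151 have opposite signs, so a root lies in (24, 25); Newton's method refines it to λ ≈ 24.4499. Check (Vieta): the three roots sum to 39, matching tr M = 39.
So the eigenvalues of A^T A are ≈ 0.9763, 13.5738, 24.4499 (all ≥ 0, as they must be for A^T A). The largest is λ_max ≈ 24.4499, hence ||A||_2 = sqrt(λ_max) ≈ 4.9447.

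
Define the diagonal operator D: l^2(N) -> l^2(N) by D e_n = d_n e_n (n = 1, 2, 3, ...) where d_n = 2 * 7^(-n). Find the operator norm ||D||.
||D|| = 2/7 (attained at n = 1)

For D diagonal, ||D|| = sup_n |d_n|. The sequence d_n = 2 * 7^(-n) is positive and strictly decreasing (ratio 7^(-1) < 1), so the supremum is d_1 = 2/7. Hence ||D|| = 2/7.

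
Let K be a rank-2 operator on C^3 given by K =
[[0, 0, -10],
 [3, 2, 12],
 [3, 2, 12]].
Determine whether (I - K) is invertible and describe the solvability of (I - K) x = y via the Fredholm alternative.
(I - K) is invertible (det(I - K) = 17 ≠ 0), so for every y in C^3 the equation (I - K) x = y has a unique solution.

K has rank 2 and factors as K = U V^T = u1 v1^T + u2 v2^T with u1 = (2, -3, -3), v1 = (-3, -2, -2), u2 = (-2, 2, 2), v2 = (-3, -2, 3) (multiplying out reproduces the displayed K). The nonzero eigenvalues of U V^T coincide with those of the 2 x 2 matrix G = V^T U = [[v1·u1, v1·u2], [v2·u1, v2·u2]] = [[6, -2], [-9, 8]], and by the Sylvester determinant identity det(I_3 - U V^T) = det(I_2 - V^T U) = det([[-5, 2], [9, -7]]) = (-5)(-7) - (2)(9) = 17. (Direct check: I - K =
[[1, 0, 10],
 [-3, -1, -12],
 [-3, -2, -11]]
has determinant 17.) The finite-dimensional Fredholm alternative says: either (I - K) is invertible, or ker(I - K) ≠ {0} and then range(I - K) = ker((I - K)^*)^⊥, with dim ker(I - K) = dim ker((I - K)^*). Since det(I - K) ≠ 0, 1 is not an eigenvalue of K and ker(I - K) = {0}, so we are in the first case: for every y there is a unique x = (I - K)^(-1) y. (Explicitly, by the Woodbury identity, (I - U V^T)^(-1) = I + U (I_2 - G)^(-1) V^T.)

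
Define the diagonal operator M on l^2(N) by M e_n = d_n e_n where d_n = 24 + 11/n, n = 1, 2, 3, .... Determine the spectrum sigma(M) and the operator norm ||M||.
sigma(M) = {24 + 11/n : n ≥ 1} ∪ {24}; ||M|| = 35

A bounded diagonal operator on l^2 with diagonal entries d_n has spectrum equal to the closure of {d_n : n ≥ 1}: every d_n is an eigenvalue (with eigenvector e_n), so {d_n} ⊂ sigma(M); the spectrum is closed, so its closure is too; and for lambda not in the closure, (M - lambda I) has bounded inverse (the diagonal entries 1/(d_n - lambda) are bounded). For our sequence d_n = 24 + 11/n, n = 1, 2, 3, ...:
  - {d_n} = {24 + 11/n : n ≥ 1}; the only limit point is 24
  - closure = {24 + 11/n : n ≥ 1} ∪ {24}
For the norm: a diagonal operator has ||M|| = sup_n |d_n|. Here d_n = 24 + 11/n is positive and decreasing, so sup_n |d_n| = d_1 = 24 + 11 = 35. So ||M|| = 35.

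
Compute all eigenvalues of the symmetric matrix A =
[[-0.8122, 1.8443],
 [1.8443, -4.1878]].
sigma(A) ≈ {-5, 0}

A is real symmetric, so its spectrum consists of real eigenvalues. Expanding the characteristic polynomial of the displayed matrix gives
  det(λ I - A) = p(λ) = λ^2 + (5)λ + (0).
Solving p(λ) = 0 yields eigenvalues ≈ -5, 0. (A is shown rounded to 4 decimals, so these recover the underlying integer eigenvalues to within that precision.)
Verification: the trace of A = -5 equals the sum of eigenvalues -5, and det(A) ≈ -0.0001 matches the eigenvalue product 0.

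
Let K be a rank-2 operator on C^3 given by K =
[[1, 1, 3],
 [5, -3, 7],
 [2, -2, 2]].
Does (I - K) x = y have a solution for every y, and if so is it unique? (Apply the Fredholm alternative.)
(I - K) is invertible (det(I - K) = -3 ≠ 0), so for every y in C^3 the equation (I - K) x = y has a unique solution.

K has rank 2 and factors as K = U V^T = u1 v1^T + u2 v2^T with u1 = (1, 1, 0), v1 = (-1, 3, 1), u2 = (-1, -3, -1), v2 = (-2, 2, -2) (multiplying out reproduces the displayed K). The nonzero eigenvalues of U V^T coincide with those of the 2 x 2 matrix G = V^T U = [[v1·u1, v1·u2], [v2·u1, v2·u2]] = [[2, -9], [0, -2]], and by the Sylvester determinant identity det(I_3 - U V^T) = det(I_2 - V^T U) = det([[-1, 9], [0, 3]]) = (-1)(3) - (9)(0) = -3. (Direct check: I - K =
[[0, -1, -3],
 [-5, 4, -7],
 [-2, 2, -1]]
has determinant -3.) The finite-dimensional Fredholm alternative says: either (I - K) is invertible, or ker(I - K) ≠ {0} and then range(I - K) = ker((I - K)^*)^⊥, with dim ker(I - K) = dim ker((I - K)^*). Since det(I - K) ≠ 0, 1 is not an eigenvalue of K and ker(I - K) = {0}, so we are in the first case: for every y there is a unique x = (I - K)^(-1) y. (Explicitly, by the Woodbury identity, (I - U V^T)^(-1) = I + U (I_2 - G)^(-1) V^T.)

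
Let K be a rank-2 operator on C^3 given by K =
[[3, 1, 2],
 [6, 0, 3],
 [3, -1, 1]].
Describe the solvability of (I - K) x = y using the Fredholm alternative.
(I - K) is invertible (det(I - K) = -9 ≠ 0), so for every y in C^3 the equation (I - K) x = y has a unique solution.

K has rank 2 and factors as K = U V^T = u1 v1^T + u2 v2^T with u1 = (-1, -1, 0), v1 = (3, -3, 0), u2 = (-2, -3, -1), v2 = (-3, 1, -1) (multiplying out reproduces the displayed K). The nonzero eigenvalues of U V^T coincide with those of the 2 x 2 matrix G = V^T U = [[v1·u1, v1·u2], [v2·u1, v2·u2]] = [[0, 3], [2, 4]], and by the Sylvester determinant identity det(I_3 - U V^T) = det(I_2 - V^T U) = det([[1, -3], [-2, -3]]) = (1)(-3) - (-3)(-2) = -9. (Direct check: I - K =
[[-2, -1, -2],
 [-6, 1, -3],
 [-3, 1, 0]]
has determinant -9.) The finite-dimensional Fredholm alternative says: either (I - K) is invertible, or ker(I - K) ≠ {0} and then range(I - K) = ker((I - K)^*)^⊥, with dim ker(I - K) = dim ker((I - K)^*). Since det(I - K) ≠ 0, 1 is not an eigenvalue of K and ker(I - K) = {0}, so we are in the first case: for every y there is a unique x = (I - K)^(-1) y. (Explicitly, by the Woodbury identity, (I - U V^T)^(-1) = I + U (I_2 - G)^(-1) V^T.)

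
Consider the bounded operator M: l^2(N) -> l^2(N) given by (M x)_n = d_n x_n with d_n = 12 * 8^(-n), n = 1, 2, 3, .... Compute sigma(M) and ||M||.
sigma(M) = {12 * 8^(-n) : n ≥ 1} ∪ {0}; ||M|| = 3/2

A bounded diagonal operator on l^2 with diagonal entries d_n has spectrum equal to the closure of {d_n : n ≥ 1}: every d_n is an eigenvalue (with eigenvector e_n), so {d_n} ⊂ sigma(M); the spectrum is closed, so its closure is too; and for lambda not in the closure, (M - lambda I) has bounded inverse (the diagonal entries 1/(d_n - lambda) are bounded). For our sequence d_n = 12 * 8^(-n), n = 1, 2, 3, ...:
  - {d_n} = {12 * 8^(-n) : n ≥ 1}; the only limit point is 0
  - closure = {12 * 8^(-n) : n ≥ 1} ∪ {0}
For the norm: a diagonal operator has ||M|| = sup_n |d_n|. Here d_n = 12 * 8^(-n) is positive and decreasing, so sup_n |d_n| = d_1 = 12/8 = 3/2. So ||M|| = 3/2.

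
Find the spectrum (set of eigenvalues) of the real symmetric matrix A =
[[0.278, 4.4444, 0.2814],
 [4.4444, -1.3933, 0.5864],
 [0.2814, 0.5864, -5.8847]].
sigma(A) ≈ {-6, -5, 4}

A is real symmetric, so its spectrum consists of real eigenvalues. Expanding the characteristic polynomial of the displayed matrix gives
  det(λ I - A) = p(λ) = λ^3 + (7)λ^2 + (-14)λ + (-120).
Solving p(λ) = 0 yields eigenvalues ≈ -6, -5, 4. (A is shown rounded to 4 decimals, so these recover the underlying integer eigenvalues to within that precision.)
Verification: the trace of A = -7 equals the sum of eigenvalues -7, and det(A) ≈ 119.9995 matches the eigenvalue product 120.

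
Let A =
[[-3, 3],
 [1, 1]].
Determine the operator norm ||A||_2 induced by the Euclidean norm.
||A||_2 = sqrt(18) ≈ 4.2426 (= sqrt(largest eigenvalue of A^T A))

||A||_2 = sigma_max(A) = sqrt(lambda_max(A^T A)). Form the symmetric matrix M = A^T A =
[[10, -8],
 [-8, 10]].
Its characteristic polynomial (trace, determinant of M give the coefficients) is
  p(λ) = det(λ I - M) = λ^2 - 20λ + 36.
For λ^2 - 20λ + 36 the discriminant is 256. It is a perfect square (16^2), so the roots are rational: λ = (20 ± 16)/2 = 18, 2.
So the eigenvalues of A^T A are ≈ 2, 18 (all ≥ 0, as they must be for A^T A). The largest is λ_max = 18, hence ||A||_2 = sqrt(λ_max) = sqrt(18) ≈ 4.2426.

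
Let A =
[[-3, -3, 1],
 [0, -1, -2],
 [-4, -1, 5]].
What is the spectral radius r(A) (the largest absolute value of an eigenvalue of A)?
r(A) ≈ 4.1847

The eigenvalues of A are the roots of its characteristic polynomial. With M = A (coefficients from the trace, the sum of principal 2x2 minors, and det A):
  p(λ) = det(λ I - M) = λ^3 - λ^2 - 15λ + 7.
No integer candidate from the rational root theorem (±divisors of 7) is a root, so the roots are irrational. The cubic discriminant is Δ = 14320 > 0, so there are three distinct real roots. p(-4) = -13 and p(-3) = 16 have opposite signs, so a root lies in (-4, -3); Newton's method refines it to λ ≈ -3.6438. p(0) = 7 and p(1) = -8 have opposite signs, so a root lies in (0, 1); Newton's method refines it to λ ≈ 0.4591. p(4) = -5 and p(5) = 32 have opposite signs, so a root lies in (4, 5); Newton's method refines it to λ ≈ 4.1847. Check (Vieta): the three roots sum to 1, matching tr M = 1.
Thus the eigenvalues (to 4 decimals) are -3.6438 (modulus 3.6438); 0.4591 (modulus 0.4591); 4.1847 (modulus 4.1847). The spectral radius is the largest modulus: r(A) ≈ 4.1847. (Cross-check: r(A) ≤ ||A||_2 ≈ 7.3928; equality holds whenever A is normal, though it can also hold for some non-normal A.)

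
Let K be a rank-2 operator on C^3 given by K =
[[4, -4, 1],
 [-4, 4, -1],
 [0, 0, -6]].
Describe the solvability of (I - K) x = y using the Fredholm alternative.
(I - K) is invertible (det(I - K) = -49 ≠ 0), so for every y in C^3 the equation (I - K) x = y has a unique solution.

K has rank 2 and factors as K = U V^T = u1 v1^T + u2 v2^T with u1 = (1, -1, 2), v1 = (2, -2, -1), u2 = (1, -1, -2), v2 = (2, -2, 2) (multiplying out reproduces the displayed K). The nonzero eigenvalues of U V^T coincide with those of the 2 x 2 matrix G = V^T U = [[v1·u1, v1·u2], [v2·u1, v2·u2]] = [[2, 6], [8, 0]], and by the Sylvester determinant identity det(I_3 - U V^T) = det(I_2 - V^T U) = det([[-1, -6], [-8, 1]]) = (-1)(1) - (-6)(-8) = -49. (Direct check: I - K =
[[-3, 4, -1],
 [4, -3, 1],
 [0, 0, 7]]
has determinant -49.) The finite-dimensional Fredholm alternative says: either (I - K) is invertible, or ker(I - K) ≠ {0} and then range(I - K) = ker((I - K)^*)^⊥, with dim ker(I - K) = dim ker((I - K)^*). Since det(I - K) ≠ 0, 1 is not an eigenvalue of K and ker(I - K) = {0}, so we are in the first case: for every y there is a unique x = (I - K)^(-1) y. (Explicitly, by the Woodbury identity, (I - U V^T)^(-1) = I + U (I_2 - G)^(-1) V^T.)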